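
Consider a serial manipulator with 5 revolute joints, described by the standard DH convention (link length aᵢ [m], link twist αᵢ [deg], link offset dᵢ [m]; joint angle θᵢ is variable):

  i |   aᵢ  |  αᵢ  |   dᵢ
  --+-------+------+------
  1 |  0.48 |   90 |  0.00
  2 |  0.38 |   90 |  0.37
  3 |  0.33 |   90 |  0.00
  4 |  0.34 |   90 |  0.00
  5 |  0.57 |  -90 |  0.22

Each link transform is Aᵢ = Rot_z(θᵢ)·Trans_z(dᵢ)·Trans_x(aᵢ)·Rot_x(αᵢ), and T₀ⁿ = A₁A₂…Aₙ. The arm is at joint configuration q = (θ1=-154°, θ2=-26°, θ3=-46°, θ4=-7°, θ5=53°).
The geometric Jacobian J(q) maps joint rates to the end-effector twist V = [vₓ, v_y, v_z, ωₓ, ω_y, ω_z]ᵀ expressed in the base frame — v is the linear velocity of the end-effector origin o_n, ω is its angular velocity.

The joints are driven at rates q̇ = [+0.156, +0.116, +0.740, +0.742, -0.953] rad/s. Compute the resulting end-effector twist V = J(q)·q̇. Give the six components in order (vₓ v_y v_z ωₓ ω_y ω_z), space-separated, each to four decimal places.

o_n = [-0.8575, -1.1436, -0.0507]
J₁: ẑ×o_n = [1.1436, -0.8575, 0.0000], ω = ẑ
J2: z=[-0.4384, 0.8988, 0.0000] o=[-0.4314, -0.2104, 0.0000] → [-0.0456, -0.0222, 0.7920, -0.4384, 0.8988, 0.0000]
J3: z=[0.3940, 0.1922, -0.8988] o=[-0.9006, -0.0276, -0.1666] → [-0.9808, -0.0844, -0.4480, 0.3940, 0.1922, -0.8988]
J4: z=[0.8856, -0.3409, 0.3153] o=[-0.9817, -0.3313, -0.2671] → [0.1824, -0.1524, -0.6771, 0.8856, -0.3409, 0.3153]
J5: z=[-0.3611, -0.0786, 0.9292] o=[-1.0810, -0.6498, -0.3326] → [0.4367, 0.3095, 0.1959, -0.3611, -0.0786, 0.9292]
V = J·q̇ = [-0.8335, -0.6069, -0.9287, 1.2420, 0.0684, -1.1607]

-0.8335 -0.6069 -0.9287 1.2420 0.0684 -1.1607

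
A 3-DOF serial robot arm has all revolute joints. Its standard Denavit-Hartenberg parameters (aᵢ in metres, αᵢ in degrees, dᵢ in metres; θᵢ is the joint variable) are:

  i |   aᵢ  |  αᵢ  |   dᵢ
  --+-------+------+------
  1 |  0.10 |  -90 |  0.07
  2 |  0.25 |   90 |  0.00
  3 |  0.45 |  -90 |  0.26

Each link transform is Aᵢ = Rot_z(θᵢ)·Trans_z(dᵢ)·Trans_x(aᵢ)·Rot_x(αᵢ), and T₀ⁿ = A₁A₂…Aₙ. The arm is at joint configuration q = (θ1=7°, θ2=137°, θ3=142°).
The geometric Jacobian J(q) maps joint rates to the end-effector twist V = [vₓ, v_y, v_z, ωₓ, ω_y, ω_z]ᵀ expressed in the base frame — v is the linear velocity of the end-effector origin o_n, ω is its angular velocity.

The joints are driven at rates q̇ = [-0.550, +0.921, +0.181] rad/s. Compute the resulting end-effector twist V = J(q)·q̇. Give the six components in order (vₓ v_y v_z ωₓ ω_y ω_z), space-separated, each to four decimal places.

0.1106 -0.2472 -0.1996 0.0103 0.9292 -0.6824

o_n = [0.3174, 0.3181, -0.0488]
J₁: ẑ×o_n = [-0.3181, 0.3174, 0.0000], ω = ẑ
J2: z=[-0.1219, 0.9925, 0.0000] o=[0.0993, 0.0122, 0.0700] → [-0.1179, -0.0145, -0.2538, -0.1219, 0.9925, 0.0000]
J3: z=[0.6769, 0.0831, -0.7314] o=[-0.0822, -0.0101, -0.1005] → [0.2443, -0.3273, 0.1889, 0.6769, 0.0831, -0.7314]
V = J·q̇ = [0.1106, -0.2472, -0.1996, 0.0103, 0.9292, -0.6824]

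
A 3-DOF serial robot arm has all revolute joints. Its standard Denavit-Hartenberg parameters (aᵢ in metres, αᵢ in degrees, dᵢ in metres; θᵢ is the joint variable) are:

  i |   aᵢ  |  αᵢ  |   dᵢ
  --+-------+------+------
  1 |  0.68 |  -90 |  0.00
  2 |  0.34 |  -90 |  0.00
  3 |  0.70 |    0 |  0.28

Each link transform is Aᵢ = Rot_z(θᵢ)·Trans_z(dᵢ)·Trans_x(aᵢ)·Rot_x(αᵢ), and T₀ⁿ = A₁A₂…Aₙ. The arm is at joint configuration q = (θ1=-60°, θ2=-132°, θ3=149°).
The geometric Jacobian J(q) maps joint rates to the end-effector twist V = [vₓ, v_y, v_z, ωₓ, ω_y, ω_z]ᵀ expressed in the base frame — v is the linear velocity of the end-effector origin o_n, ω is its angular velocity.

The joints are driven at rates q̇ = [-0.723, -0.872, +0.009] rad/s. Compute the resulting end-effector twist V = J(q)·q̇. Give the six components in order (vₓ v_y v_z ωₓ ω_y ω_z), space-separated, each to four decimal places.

-0.7870 -0.1618 0.3308 -0.7518 -0.4418 -0.7170

o_n = [0.2188, -1.1000, -0.0059]
J₁: ẑ×o_n = [1.1000, 0.2188, -0.0000], ω = ẑ
J2: z=[0.8660, 0.5000, 0.0000] o=[0.3400, -0.5889, 0.0000] → [-0.0029, 0.0051, -0.3821, 0.8660, 0.5000, 0.0000]
J3: z=[0.3716, -0.6436, 0.6691] o=[0.2262, -0.3919, 0.2527] → [0.6402, 0.0911, -0.2679, 0.3716, -0.6436, 0.6691]
V = J·q̇ = [-0.7870, -0.1618, 0.3308, -0.7518, -0.4418, -0.7170]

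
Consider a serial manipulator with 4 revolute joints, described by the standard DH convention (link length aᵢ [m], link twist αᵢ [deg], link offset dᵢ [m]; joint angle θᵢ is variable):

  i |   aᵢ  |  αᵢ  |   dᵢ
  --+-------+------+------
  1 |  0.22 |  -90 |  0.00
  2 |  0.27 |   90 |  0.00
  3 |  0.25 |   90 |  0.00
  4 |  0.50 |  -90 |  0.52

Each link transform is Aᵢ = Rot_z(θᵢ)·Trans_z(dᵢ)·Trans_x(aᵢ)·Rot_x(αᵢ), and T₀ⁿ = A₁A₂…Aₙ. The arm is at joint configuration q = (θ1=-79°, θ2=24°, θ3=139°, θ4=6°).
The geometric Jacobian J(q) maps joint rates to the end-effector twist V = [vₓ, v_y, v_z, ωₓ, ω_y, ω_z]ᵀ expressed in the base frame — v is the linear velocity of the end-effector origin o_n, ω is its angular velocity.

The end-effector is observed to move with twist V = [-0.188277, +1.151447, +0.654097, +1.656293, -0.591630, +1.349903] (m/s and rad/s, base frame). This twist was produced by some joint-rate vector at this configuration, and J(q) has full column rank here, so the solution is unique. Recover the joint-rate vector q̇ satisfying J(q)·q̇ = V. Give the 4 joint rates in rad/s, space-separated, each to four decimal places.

o_n = [0.9207, -0.1107, 0.0286]
J₁: ẑ×o_n = [0.1107, 0.9207, -0.0000], ω = ẑ
J2: z=[0.9816, 0.1908, 0.0000] o=[0.0420, -0.2160, 0.0000] → [0.0054, -0.0280, -0.0644, 0.9816, 0.1908, 0.0000]
J3: z=[0.0776, -0.3993, 0.9135] o=[0.0890, -0.4581, -0.1098] → [-0.3726, 0.7491, 0.3590, 0.0776, -0.3993, 0.9135]
J4: z=[0.8552, -0.4443, -0.2668] o=[0.2172, -0.2576, -0.0331] → [0.0118, -0.2405, 0.4382, 0.8552, -0.4443, -0.2668]
q̇ = J⁺·V = [0.8680, 0.7960, 0.8050, 0.9500]

0.8680 0.7960 0.8050 0.9500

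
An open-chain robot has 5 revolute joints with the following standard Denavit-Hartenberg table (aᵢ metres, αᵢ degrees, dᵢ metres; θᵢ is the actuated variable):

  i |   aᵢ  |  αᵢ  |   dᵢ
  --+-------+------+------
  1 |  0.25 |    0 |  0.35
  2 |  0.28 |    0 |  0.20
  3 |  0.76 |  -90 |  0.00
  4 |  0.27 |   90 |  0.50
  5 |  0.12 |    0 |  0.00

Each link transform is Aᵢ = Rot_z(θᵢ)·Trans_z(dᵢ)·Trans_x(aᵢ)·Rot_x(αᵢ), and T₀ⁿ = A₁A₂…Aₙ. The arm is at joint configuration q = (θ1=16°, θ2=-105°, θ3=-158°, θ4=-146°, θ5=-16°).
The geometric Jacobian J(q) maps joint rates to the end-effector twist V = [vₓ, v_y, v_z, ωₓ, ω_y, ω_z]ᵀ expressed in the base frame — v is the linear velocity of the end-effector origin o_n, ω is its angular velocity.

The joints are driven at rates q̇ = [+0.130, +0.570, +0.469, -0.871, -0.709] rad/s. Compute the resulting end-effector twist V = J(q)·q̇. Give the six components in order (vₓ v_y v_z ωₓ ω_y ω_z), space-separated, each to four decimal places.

0.0673 -0.7919 -0.2914 0.6468 0.7053 1.7568

o_n = [-0.3567, 0.0120, 0.7655]
J₁: ẑ×o_n = [-0.0120, -0.3567, 0.0000], ω = ẑ
J2: z=[0.0000, 0.0000, 1.0000] o=[0.2403, 0.0689, 0.3500] → [0.0569, -0.5970, 0.0000, 0.0000, 0.0000, 1.0000]
J3: z=[0.0000, 0.0000, 1.0000] o=[0.2452, -0.2110, 0.5500] → [-0.2231, -0.6019, 0.0000, 0.0000, 0.0000, 1.0000]
J4: z=[-0.9205, -0.3907, 0.0000] o=[-0.0518, 0.4885, 0.5500] → [-0.0842, 0.1984, 0.3195, -0.9205, -0.3907, 0.0000]
J5: z=[0.2185, -0.5147, -0.8290] o=[-0.4245, 0.0871, 0.7010] → [-0.0955, -0.0703, 0.0185, 0.2185, -0.5147, -0.8290]
V = J·q̇ = [0.0673, -0.7919, -0.2914, 0.6468, 0.7053, 1.7568]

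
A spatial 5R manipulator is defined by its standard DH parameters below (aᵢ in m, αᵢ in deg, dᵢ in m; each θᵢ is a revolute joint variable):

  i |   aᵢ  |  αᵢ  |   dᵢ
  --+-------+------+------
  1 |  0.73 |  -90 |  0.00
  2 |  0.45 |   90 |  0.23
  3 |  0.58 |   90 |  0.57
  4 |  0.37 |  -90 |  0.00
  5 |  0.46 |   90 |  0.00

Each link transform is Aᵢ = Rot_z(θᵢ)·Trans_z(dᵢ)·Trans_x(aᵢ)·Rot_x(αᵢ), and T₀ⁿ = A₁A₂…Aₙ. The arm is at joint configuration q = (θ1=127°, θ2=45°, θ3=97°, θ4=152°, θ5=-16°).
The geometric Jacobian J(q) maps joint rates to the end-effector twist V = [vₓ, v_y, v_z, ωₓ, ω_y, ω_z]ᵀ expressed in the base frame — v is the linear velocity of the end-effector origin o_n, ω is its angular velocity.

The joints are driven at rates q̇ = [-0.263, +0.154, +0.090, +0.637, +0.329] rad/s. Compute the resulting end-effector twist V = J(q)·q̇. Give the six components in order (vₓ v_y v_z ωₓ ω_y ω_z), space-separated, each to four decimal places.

0.7958 0.2095 -0.4070 -0.2543 0.2073 -0.8651

o_n = [-1.1836, 1.3890, 0.2537]
J₁: ẑ×o_n = [-1.3890, -1.1836, 0.0000], ω = ẑ
J2: z=[-0.7986, -0.6018, 0.0000] o=[-0.4393, 0.5830, 0.0000] → [-0.1527, 0.2026, -1.0917, -0.7986, -0.6018, 0.0000]
J3: z=[-0.4255, 0.5647, 0.7071] o=[-0.8145, 0.6987, -0.3182] → [-0.1652, -0.0177, -0.0853, -0.4255, 0.5647, 0.7071]
J4: z=[-0.5197, 0.4872, -0.7018] o=[-1.4867, 0.6342, 0.1348] → [0.5876, -0.1510, -0.5399, -0.5197, 0.4872, -0.7018]
J5: z=[0.7235, -0.1859, -0.6648] o=[-1.3186, 0.9500, 0.2295] → [0.2874, -0.1072, 0.3428, 0.7235, -0.1859, -0.6648]
V = J·q̇ = [0.7958, 0.2095, -0.4070, -0.2543, 0.2073, -0.8651]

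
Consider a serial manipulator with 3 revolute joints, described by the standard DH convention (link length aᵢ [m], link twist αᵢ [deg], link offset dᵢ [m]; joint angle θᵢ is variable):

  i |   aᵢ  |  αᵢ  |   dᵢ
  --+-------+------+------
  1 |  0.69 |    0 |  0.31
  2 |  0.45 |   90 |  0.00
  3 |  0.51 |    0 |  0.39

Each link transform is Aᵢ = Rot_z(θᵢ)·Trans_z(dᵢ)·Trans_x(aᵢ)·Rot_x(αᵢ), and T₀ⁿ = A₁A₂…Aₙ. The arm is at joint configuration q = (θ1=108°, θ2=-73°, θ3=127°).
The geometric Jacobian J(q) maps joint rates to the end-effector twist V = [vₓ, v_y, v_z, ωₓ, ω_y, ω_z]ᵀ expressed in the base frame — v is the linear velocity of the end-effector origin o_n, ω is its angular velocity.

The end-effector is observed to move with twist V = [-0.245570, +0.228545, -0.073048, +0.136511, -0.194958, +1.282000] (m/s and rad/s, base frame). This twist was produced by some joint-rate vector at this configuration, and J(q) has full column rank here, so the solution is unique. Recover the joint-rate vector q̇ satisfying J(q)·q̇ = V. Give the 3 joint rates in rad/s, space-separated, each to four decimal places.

0.7170 0.5650 0.2380

o_n = [0.1277, 0.4188, 0.7173]
J₁: ẑ×o_n = [-0.4188, 0.1277, 0.0000], ω = ẑ
J2: z=[0.0000, 0.0000, 1.0000] o=[-0.2132, 0.6562, 0.3100] → [0.2374, 0.3409, -0.0000, 0.0000, 0.0000, 1.0000]
J3: z=[0.5736, -0.8192, 0.0000] o=[0.1554, 0.9143, 0.3100] → [-0.3336, -0.2336, -0.3069, 0.5736, -0.8192, 0.0000]
q̇ = J⁺·V = [0.7170, 0.5650, 0.2380]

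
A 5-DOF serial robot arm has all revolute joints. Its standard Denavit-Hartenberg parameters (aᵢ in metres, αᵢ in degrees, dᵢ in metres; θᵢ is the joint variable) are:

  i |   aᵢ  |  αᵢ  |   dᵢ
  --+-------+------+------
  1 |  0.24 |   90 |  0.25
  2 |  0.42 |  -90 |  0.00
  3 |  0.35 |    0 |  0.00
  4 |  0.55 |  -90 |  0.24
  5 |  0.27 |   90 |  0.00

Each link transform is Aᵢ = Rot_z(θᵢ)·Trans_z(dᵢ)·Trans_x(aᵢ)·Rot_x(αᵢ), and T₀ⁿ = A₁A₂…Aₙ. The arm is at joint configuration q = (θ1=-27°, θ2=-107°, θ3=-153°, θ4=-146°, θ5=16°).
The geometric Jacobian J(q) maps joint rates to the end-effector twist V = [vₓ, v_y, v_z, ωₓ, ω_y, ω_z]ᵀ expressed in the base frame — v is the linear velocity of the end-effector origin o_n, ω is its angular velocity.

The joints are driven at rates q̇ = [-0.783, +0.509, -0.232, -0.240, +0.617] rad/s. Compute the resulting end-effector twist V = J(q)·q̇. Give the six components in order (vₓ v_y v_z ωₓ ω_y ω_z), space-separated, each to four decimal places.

o_n = [0.4738, 0.3749, -0.2772]
J₁: ẑ×o_n = [-0.3749, 0.4738, 0.0000], ω = ẑ
J2: z=[-0.4540, -0.8910, 0.0000] o=[0.2138, -0.1090, 0.2500] → [0.4697, -0.2393, 0.0120, -0.4540, -0.8910, 0.0000]
J3: z=[0.8521, -0.4342, -0.2924] o=[0.1044, -0.0532, -0.1516] → [0.1797, -0.0011, 0.5251, 0.8521, -0.4342, -0.2924]
J4: z=[0.8521, -0.4342, -0.2924] o=[0.1135, -0.2362, 0.1466] → [0.3626, 0.2557, 0.6771, 0.8521, -0.4342, -0.2924]
J5: z=[0.4479, 0.3159, 0.8364] o=[0.4670, 0.1236, -0.1786] → [-0.2413, 0.0499, 0.1104, 0.4479, 0.3159, 0.8364]
V = J·q̇ = [0.2550, -0.5232, -0.2101, -0.3569, -0.0537, -0.1289]

0.2550 -0.5232 -0.2101 -0.3569 -0.0537 -0.1289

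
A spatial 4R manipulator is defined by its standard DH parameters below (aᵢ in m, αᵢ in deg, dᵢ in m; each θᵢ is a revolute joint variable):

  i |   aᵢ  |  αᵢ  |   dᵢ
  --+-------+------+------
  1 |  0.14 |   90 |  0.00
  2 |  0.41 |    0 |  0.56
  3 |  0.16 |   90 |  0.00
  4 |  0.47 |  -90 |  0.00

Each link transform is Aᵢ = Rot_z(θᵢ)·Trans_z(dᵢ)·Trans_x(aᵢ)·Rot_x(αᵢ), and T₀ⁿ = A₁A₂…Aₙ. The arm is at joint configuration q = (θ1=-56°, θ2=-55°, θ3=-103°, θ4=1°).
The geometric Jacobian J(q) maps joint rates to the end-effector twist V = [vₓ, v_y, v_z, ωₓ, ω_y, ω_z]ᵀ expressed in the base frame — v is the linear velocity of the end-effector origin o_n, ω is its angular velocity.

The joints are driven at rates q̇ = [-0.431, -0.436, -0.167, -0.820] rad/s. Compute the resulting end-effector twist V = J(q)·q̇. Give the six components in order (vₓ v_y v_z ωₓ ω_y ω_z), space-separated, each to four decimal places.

0.0922 0.7134 0.2471 0.6717 0.0825 -1.1913

o_n = [-0.5879, -0.1446, -0.5718]
J₁: ẑ×o_n = [0.1446, -0.5879, 0.0000], ω = ẑ
J2: z=[-0.8290, -0.5592, 0.0000] o=[0.0783, -0.1161, 0.0000] → [0.3198, -0.4741, -0.3489, -0.8290, -0.5592, 0.0000]
J3: z=[-0.8290, -0.5592, 0.0000] o=[-0.2545, -0.6242, -0.3359] → [0.1320, -0.1956, -0.5841, -0.8290, -0.5592, 0.0000]
J4: z=[-0.2095, 0.3106, 0.9272] o=[-0.3374, -0.5012, -0.3958] → [-0.3853, -0.2691, 0.0031, -0.2095, 0.3106, 0.9272]
V = J·q̇ = [0.0922, 0.7134, 0.2471, 0.6717, 0.0825, -1.1913]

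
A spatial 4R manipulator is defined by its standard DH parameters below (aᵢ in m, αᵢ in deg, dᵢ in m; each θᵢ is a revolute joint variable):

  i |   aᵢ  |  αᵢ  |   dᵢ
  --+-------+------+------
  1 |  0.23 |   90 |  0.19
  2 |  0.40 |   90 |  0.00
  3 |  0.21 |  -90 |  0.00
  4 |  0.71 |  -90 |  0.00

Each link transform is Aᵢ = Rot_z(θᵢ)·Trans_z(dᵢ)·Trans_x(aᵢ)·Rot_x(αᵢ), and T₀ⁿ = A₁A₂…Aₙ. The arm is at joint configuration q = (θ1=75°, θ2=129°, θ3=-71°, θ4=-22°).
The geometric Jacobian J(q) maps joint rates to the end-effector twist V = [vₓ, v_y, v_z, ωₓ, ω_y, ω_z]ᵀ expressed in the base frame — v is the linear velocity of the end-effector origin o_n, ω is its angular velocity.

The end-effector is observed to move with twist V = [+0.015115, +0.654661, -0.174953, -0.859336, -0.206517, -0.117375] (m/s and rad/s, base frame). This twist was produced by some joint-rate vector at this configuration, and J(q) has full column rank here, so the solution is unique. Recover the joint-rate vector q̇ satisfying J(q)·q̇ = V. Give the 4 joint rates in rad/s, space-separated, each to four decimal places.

0.2340 -0.7740 -0.5490 -0.0080

o_n = [-0.7912, 0.2193, 0.8879]
J₁: ẑ×o_n = [-0.2193, -0.7912, 0.0000], ω = ẑ
J2: z=[0.9659, -0.2588, 0.0000] o=[0.0595, 0.2222, 0.1900] → [-0.1806, -0.6741, -0.2229, 0.9659, -0.2588, 0.0000]
J3: z=[0.2011, 0.7507, 0.6293] o=[-0.0056, -0.0210, 0.5009] → [0.1393, -0.5722, 0.6380, 0.2011, 0.7507, 0.6293]
J4: z=[0.1605, -0.6590, 0.7348] o=[-0.2086, -0.0112, 0.5540] → [-0.3894, -0.4817, -0.3470, 0.1605, -0.6590, 0.7348]
q̇ = J⁺·V = [0.2340, -0.7740, -0.5490, -0.0080]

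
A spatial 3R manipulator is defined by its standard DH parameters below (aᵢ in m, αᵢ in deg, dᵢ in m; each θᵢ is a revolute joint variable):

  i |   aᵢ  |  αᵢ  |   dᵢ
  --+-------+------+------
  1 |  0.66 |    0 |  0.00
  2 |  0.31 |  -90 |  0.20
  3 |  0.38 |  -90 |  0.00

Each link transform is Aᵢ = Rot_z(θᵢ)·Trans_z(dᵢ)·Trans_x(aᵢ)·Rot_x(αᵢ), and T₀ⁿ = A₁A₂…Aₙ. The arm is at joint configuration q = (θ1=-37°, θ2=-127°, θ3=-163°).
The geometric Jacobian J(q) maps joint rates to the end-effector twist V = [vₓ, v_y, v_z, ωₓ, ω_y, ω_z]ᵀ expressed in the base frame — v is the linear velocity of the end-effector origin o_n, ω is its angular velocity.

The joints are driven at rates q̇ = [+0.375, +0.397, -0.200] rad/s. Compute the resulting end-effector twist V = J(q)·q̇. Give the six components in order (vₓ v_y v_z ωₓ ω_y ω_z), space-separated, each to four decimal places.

o_n = [0.5784, -0.3825, 0.3111]
J₁: ẑ×o_n = [0.3825, 0.5784, -0.0000], ω = ẑ
J2: z=[0.0000, 0.0000, 1.0000] o=[0.5271, -0.3972, 0.0000] → [-0.0147, 0.0513, 0.0000, 0.0000, 0.0000, 1.0000]
J3: z=[0.2756, -0.9613, 0.0000] o=[0.2291, -0.4826, 0.2000] → [-0.1068, -0.0306, 0.3634, 0.2756, -0.9613, 0.0000]
V = J·q̇ = [0.1589, 0.2434, -0.0727, -0.0551, 0.1923, 0.7720]

0.1589 0.2434 -0.0727 -0.0551 0.1923 0.7720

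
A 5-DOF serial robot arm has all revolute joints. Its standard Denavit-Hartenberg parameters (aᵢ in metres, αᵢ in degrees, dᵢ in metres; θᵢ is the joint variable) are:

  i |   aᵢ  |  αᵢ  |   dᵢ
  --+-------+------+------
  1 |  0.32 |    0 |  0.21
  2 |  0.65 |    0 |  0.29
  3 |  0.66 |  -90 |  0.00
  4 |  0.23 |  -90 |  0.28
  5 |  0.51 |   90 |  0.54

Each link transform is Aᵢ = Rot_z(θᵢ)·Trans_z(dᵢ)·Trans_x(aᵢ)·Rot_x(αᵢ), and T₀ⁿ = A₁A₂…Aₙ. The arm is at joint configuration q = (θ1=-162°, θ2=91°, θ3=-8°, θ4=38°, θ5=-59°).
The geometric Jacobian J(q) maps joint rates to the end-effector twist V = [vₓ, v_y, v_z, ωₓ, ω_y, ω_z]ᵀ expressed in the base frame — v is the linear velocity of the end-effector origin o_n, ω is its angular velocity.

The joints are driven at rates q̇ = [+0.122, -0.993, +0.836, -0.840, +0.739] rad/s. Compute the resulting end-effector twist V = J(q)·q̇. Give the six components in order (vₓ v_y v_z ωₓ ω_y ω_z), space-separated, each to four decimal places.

o_n = [0.7478, -1.2793, -0.2288]
J₁: ẑ×o_n = [1.2793, 0.7478, -0.0000], ω = ẑ
J2: z=[0.0000, 0.0000, 1.0000] o=[-0.3043, -0.0989, 0.2100] → [1.1804, 1.0522, -0.0000, 0.0000, 0.0000, 1.0000]
J3: z=[0.0000, 0.0000, 1.0000] o=[-0.0927, -0.7135, 0.5000] → [0.5658, 0.8406, -0.0000, 0.0000, 0.0000, 1.0000]
J4: z=[0.9816, 0.1908, 0.0000] o=[0.0332, -1.3613, 0.5000] → [-0.1391, 0.7155, -0.0558, 0.9816, 0.1908, 0.0000]
J5: z=[-0.1175, 0.6044, -0.7880] o=[0.3427, -1.4858, 0.3584] → [-0.1921, -0.3883, -0.2691, -0.1175, 0.6044, -0.7880]
V = J·q̇ = [-0.5682, -1.1388, -0.1520, -0.9114, 0.2863, -0.6173]

-0.5682 -1.1388 -0.1520 -0.9114 0.2863 -0.6173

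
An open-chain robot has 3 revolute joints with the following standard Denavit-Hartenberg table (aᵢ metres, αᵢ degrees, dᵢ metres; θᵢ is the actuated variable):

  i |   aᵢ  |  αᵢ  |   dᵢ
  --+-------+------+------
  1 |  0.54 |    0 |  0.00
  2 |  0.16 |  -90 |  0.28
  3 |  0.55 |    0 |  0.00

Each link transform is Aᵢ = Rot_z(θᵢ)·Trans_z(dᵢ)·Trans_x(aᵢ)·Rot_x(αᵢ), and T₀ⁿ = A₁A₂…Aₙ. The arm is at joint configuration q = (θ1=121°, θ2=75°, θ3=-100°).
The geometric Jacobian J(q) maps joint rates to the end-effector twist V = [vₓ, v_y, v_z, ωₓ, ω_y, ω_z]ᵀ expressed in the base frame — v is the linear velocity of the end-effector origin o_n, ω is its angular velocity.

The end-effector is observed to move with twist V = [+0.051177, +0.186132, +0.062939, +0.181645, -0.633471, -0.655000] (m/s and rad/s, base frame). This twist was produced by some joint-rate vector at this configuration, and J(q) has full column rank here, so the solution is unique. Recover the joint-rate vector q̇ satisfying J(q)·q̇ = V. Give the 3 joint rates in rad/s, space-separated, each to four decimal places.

o_n = [-0.3401, 0.4451, 0.8216]
J₁: ẑ×o_n = [-0.4451, -0.3401, 0.0000], ω = ẑ
J2: z=[0.0000, 0.0000, 1.0000] o=[-0.2781, 0.4629, 0.0000] → [0.0178, -0.0620, 0.0000, 0.0000, 0.0000, 1.0000]
J3: z=[0.2756, -0.9613, 0.0000] o=[-0.4319, 0.4188, 0.2800] → [-0.5207, -0.1493, 0.0955, 0.2756, -0.9613, 0.0000]
q̇ = J⁺·V = [-0.8770, 0.2220, 0.6590]

-0.8770 0.2220 0.6590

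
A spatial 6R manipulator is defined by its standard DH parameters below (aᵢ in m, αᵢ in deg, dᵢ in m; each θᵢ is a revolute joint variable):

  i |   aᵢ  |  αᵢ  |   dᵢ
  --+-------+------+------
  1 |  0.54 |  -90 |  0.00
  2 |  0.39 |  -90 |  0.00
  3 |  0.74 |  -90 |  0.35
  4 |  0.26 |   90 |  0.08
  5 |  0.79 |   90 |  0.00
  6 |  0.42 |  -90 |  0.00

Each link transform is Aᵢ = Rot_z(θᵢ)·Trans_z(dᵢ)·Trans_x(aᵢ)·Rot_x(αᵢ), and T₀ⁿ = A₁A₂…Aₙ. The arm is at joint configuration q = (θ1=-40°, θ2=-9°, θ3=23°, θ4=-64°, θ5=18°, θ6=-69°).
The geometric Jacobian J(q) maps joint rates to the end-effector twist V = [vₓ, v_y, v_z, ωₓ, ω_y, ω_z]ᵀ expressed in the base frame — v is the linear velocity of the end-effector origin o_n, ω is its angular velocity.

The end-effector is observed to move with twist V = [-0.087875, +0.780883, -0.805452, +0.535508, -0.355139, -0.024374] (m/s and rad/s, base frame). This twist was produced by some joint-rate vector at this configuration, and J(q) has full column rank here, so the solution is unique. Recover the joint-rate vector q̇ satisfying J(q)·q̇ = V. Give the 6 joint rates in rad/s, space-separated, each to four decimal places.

0.4460 0.1060 0.9300 -0.4880 -0.6330 -0.3170

o_n = [1.2374, -2.2990, -0.9322]
J₁: ẑ×o_n = [2.2990, 1.2374, -0.0000], ω = ẑ
J2: z=[0.6428, 0.7660, 0.0000] o=[0.4137, -0.3471, 0.0000] → [-0.7141, 0.5992, -1.8857, 0.6428, 0.7660, 0.0000]
J3: z=[0.1198, -0.1006, -0.9877] o=[0.7087, -0.5947, 0.0610] → [-1.5834, -0.4031, -0.1511, 0.1198, -0.1006, -0.9877]
J4: z=[-0.8873, -0.4571, -0.0611] o=[1.0802, -1.2839, -0.1781] → [0.2826, -0.6788, 0.9726, -0.8873, -0.4571, -0.0611]
J5: z=[-0.3477, 0.7502, -0.5624] o=[1.0880, -1.4446, -0.3974] → [-0.8817, -0.2700, 0.1850, -0.3477, 0.7502, -0.5624]
J6: z=[0.9375, 0.2871, -0.1967] o=[1.0990, -1.9152, -1.0319] → [-0.0469, -0.1206, -0.3996, 0.9375, 0.2871, -0.1967]
q̇ = J⁺·V = [0.4460, 0.1060, 0.9300, -0.4880, -0.6330, -0.3170]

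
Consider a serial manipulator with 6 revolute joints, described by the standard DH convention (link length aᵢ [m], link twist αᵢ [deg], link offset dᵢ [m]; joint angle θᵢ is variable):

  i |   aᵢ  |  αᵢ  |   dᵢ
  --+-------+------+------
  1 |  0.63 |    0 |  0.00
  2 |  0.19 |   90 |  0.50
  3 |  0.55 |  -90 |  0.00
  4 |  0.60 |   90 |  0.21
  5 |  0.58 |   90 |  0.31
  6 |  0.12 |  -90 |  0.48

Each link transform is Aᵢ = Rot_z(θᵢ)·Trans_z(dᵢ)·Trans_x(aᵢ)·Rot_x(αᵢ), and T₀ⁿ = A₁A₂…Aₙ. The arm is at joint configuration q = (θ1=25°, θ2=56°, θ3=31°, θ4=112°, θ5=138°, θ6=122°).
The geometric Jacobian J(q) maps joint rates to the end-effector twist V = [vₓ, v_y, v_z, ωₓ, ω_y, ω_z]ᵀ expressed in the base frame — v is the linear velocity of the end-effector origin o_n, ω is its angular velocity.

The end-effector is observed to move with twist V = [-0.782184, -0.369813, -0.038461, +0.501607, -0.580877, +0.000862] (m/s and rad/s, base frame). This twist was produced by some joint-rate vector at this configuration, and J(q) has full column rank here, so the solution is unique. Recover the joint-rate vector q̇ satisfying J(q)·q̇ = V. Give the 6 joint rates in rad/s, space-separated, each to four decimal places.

0.4030 -0.0730 0.2200 0.1030 -0.6880 -0.1750

o_n = [-0.0194, 0.7103, 1.6582]
J₁: ẑ×o_n = [-0.7103, -0.0194, 0.0000], ω = ẑ
J2: z=[0.0000, 0.0000, 1.0000] o=[0.5710, 0.2662, 0.0000] → [-0.4441, -0.5903, 0.0000, 0.0000, 0.0000, 1.0000]
J3: z=[0.9877, -0.1564, 0.0000] o=[0.6007, 0.4539, 0.5000] → [-0.1812, -1.1439, 0.1563, 0.9877, -0.1564, 0.0000]
J4: z=[-0.0806, -0.5087, 0.8572] o=[0.6744, 0.9195, 0.7833] → [-0.2657, -0.5242, -0.3361, -0.0806, -0.5087, 0.8572]
J5: z=[-0.2457, 0.8436, 0.4775] o=[0.0779, 0.7095, 0.8475] → [0.6834, 0.1527, 0.0818, -0.2457, 0.8436, 0.4775]
J6: z=[-0.7063, -0.4932, 0.5079] o=[0.3869, 0.8477, 1.4114] → [-0.0519, -0.0320, -0.1033, -0.7063, -0.4932, 0.5079]
q̇ = J⁺·V = [0.4030, -0.0730, 0.2200, 0.1030, -0.6880, -0.1750]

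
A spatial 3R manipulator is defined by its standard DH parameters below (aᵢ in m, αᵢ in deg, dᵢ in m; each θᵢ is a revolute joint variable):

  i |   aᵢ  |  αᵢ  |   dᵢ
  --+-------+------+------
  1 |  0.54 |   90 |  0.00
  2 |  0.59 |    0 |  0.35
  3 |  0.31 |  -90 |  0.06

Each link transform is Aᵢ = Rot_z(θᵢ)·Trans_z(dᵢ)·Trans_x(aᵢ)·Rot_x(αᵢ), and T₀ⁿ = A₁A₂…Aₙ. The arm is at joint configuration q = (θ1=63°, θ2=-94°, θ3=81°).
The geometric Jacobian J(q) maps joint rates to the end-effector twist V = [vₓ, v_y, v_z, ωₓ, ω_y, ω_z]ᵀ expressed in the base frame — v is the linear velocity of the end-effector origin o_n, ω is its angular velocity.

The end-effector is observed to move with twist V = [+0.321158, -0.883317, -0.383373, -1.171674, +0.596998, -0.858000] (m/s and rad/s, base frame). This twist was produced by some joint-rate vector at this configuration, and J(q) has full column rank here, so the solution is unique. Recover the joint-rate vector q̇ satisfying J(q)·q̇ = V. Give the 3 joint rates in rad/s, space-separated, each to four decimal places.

-0.8580 -0.3360 -0.9790

o_n = [0.7289, 0.5275, -0.6583]
J₁: ẑ×o_n = [-0.5275, 0.7289, 0.0000], ω = ẑ
J2: z=[0.8910, -0.4540, 0.0000] o=[0.2452, 0.4811, 0.0000] → [0.2989, 0.5865, 0.2609, 0.8910, -0.4540, 0.0000]
J3: z=[0.8910, -0.4540, 0.0000] o=[0.5383, 0.2856, -0.5886] → [0.0317, 0.0621, 0.3021, 0.8910, -0.4540, 0.0000]
q̇ = J⁺·V = [-0.8580, -0.3360, -0.9790]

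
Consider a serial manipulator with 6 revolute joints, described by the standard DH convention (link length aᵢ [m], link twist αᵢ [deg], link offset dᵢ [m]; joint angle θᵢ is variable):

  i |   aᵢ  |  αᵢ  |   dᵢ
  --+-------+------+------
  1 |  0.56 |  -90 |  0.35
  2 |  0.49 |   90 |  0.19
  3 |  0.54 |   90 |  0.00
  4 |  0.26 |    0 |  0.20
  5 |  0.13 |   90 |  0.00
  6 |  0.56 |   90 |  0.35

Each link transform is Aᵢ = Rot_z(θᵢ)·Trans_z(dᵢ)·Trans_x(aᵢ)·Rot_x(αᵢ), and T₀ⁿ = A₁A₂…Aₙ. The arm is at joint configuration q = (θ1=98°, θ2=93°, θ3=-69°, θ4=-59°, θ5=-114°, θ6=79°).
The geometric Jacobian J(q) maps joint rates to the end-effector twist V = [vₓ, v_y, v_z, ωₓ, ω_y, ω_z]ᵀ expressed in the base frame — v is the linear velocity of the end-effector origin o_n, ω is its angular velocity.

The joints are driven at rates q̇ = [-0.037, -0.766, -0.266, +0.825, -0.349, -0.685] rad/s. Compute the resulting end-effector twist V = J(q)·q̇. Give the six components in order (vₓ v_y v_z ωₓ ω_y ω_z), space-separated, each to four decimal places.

o_n = [0.3524, 0.7151, 0.4128]
J₁: ẑ×o_n = [-0.7151, 0.3524, 0.0000], ω = ẑ
J2: z=[-0.9903, -0.1392, 0.0000] o=[-0.0779, 0.5546, 0.3500] → [-0.0087, 0.0622, -0.0991, -0.9903, -0.1392, 0.0000]
J3: z=[-0.1390, 0.9889, -0.0523] o=[-0.2625, 0.5027, -0.1393] → [0.5572, 0.0446, -0.6377, -0.1390, 0.9889, -0.0523]
J4: z=[0.3481, 0.0983, 0.9323] o=[0.2381, 0.5628, -0.3326] → [-0.0687, -0.1529, 0.0418, 0.3481, 0.0983, 0.9323]
J5: z=[0.3481, 0.0983, 0.9323] o=[0.4629, 0.3770, -0.1824] → [-0.2567, -0.3101, 0.1285, 0.3481, 0.0983, 0.9323]
J6: z=[-0.2509, 0.9680, -0.0083] o=[0.3454, 0.3470, -0.1354] → [0.5337, 0.1375, -0.0991, -0.2509, 0.9680, -0.0083]
V = J·q̇ = [-0.4477, -0.1847, 0.3030, 1.1331, -0.7727, 0.4264]

-0.4477 -0.1847 0.3030 1.1331 -0.7727 0.4264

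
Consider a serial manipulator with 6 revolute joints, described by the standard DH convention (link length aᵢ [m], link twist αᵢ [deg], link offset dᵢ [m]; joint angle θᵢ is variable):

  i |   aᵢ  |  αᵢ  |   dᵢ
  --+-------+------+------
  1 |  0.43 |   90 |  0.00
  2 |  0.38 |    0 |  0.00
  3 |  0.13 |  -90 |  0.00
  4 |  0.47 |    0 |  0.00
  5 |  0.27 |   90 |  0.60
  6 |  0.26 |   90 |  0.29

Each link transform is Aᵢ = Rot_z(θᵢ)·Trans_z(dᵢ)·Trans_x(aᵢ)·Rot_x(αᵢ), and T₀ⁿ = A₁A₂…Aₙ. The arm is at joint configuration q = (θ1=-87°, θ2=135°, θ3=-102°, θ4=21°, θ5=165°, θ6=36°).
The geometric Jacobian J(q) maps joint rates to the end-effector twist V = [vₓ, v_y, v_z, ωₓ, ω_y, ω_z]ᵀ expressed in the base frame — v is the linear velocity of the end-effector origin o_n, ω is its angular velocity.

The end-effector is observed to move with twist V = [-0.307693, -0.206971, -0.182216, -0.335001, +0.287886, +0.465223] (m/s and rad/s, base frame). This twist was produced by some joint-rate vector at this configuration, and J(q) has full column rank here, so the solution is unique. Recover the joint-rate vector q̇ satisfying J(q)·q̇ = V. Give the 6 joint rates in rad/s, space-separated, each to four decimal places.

-0.1630 0.2060 -0.7080 0.0340 0.6590 -0.8260

o_n = [0.3957, 0.2188, 0.9332]
J₁: ẑ×o_n = [-0.2188, 0.3957, 0.0000], ω = ẑ
J2: z=[-0.9986, -0.0523, 0.0000] o=[0.0225, -0.4294, 0.0000] → [-0.0488, 0.9319, -0.6278, -0.9986, -0.0523, 0.0000]
J3: z=[-0.9986, -0.0523, 0.0000] o=[0.0084, -0.1611, 0.2687] → [-0.0348, 0.6636, -0.3591, -0.9986, -0.0523, 0.0000]
J4: z=[-0.0285, 0.5439, 0.8387] o=[0.0141, -0.2700, 0.3395] → [-0.0870, 0.3369, -0.2215, -0.0285, 0.5439, 0.8387]
J5: z=[-0.0285, 0.5439, 0.8387] o=[0.2016, -0.6286, 0.5785] → [-0.5178, 0.1729, -0.1297, -0.0285, 0.5439, 0.8387]
J6: z=[0.9886, 0.1396, -0.0569] o=[0.1445, -0.0789, 0.9354] → [0.0166, -0.0121, 0.2592, 0.9886, 0.1396, -0.0569]
q̇ = J⁺·V = [-0.1630, 0.2060, -0.7080, 0.0340, 0.6590, -0.8260]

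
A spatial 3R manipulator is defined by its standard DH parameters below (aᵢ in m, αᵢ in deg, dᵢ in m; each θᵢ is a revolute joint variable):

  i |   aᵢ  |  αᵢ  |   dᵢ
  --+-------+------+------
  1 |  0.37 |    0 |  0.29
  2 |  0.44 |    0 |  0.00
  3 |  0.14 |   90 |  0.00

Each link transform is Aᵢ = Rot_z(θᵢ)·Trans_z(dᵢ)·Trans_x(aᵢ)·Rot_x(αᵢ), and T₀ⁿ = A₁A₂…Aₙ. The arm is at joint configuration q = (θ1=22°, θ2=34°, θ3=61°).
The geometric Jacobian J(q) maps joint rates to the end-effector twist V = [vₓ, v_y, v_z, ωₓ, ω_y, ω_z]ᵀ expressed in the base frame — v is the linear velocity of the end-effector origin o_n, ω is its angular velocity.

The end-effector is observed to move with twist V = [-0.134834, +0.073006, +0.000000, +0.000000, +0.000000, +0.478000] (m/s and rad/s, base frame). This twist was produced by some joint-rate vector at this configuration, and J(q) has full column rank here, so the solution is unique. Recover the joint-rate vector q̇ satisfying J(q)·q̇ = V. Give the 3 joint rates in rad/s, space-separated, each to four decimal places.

o_n = [0.5255, 0.6281, 0.2900]
J₁: ẑ×o_n = [-0.6281, 0.5255, 0.0000], ω = ẑ
J2: z=[0.0000, 0.0000, 1.0000] o=[0.3431, 0.1386, 0.2900] → [-0.4895, 0.1825, 0.0000, 0.0000, 0.0000, 1.0000]
J3: z=[0.0000, 0.0000, 1.0000] o=[0.5891, 0.5034, 0.2900] → [-0.1247, -0.0636, 0.0000, 0.0000, 0.0000, 1.0000]
q̇ = J⁺·V = [0.2110, -0.0850, 0.3520]

0.2110 -0.0850 0.3520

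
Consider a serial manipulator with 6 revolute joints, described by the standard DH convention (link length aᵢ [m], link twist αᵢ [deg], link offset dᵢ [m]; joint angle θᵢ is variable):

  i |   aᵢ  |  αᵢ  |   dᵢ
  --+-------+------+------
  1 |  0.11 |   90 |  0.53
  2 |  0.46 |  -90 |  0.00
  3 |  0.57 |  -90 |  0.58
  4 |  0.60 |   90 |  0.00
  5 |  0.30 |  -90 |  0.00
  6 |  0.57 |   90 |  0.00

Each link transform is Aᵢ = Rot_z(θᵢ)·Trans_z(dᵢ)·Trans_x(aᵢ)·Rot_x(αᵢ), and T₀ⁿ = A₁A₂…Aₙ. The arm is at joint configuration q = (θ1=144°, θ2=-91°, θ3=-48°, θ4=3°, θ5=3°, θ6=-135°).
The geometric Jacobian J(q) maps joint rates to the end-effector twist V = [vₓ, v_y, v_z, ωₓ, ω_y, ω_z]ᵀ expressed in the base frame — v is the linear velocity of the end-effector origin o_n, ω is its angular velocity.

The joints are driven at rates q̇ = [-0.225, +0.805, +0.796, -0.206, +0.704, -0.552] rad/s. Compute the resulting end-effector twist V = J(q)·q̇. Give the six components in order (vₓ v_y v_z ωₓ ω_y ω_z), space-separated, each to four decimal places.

-0.8457 -0.0195 0.3770 -0.4190 1.9861 0.2676

o_n = [-0.3688, 1.2714, -0.6702]
J₁: ẑ×o_n = [-1.2714, -0.3688, 0.0000], ω = ẑ
J2: z=[0.5878, 0.8090, 0.0000] o=[-0.0890, 0.0647, 0.5300] → [-0.9710, 0.7055, 0.9357, 0.5878, 0.8090, 0.0000]
J3: z=[-0.8089, 0.5877, -0.0175] o=[-0.0825, 0.0599, 0.0701] → [-0.4139, -0.5938, -0.8117, -0.8089, 0.5877, -0.0175]
J4: z=[-0.3828, -0.5490, -0.7430] o=[-0.2973, 0.7396, -0.3214] → [0.5866, -0.0804, -0.2428, -0.3828, -0.5490, -0.7430]
J5: z=[-0.7844, 0.6180, -0.0524] o=[-0.0045, 1.0773, -0.7217] → [0.0420, 0.0595, 0.0729, -0.7844, 0.6180, -0.0524]
J6: z=[-0.4078, -0.5777, -0.7071] o=[0.1357, 1.2372, -0.9333] → [-0.1278, 0.4640, -0.3054, -0.4078, -0.5777, -0.7071]
V = J·q̇ = [-0.8457, -0.0195, 0.3770, -0.4190, 1.9861, 0.2676]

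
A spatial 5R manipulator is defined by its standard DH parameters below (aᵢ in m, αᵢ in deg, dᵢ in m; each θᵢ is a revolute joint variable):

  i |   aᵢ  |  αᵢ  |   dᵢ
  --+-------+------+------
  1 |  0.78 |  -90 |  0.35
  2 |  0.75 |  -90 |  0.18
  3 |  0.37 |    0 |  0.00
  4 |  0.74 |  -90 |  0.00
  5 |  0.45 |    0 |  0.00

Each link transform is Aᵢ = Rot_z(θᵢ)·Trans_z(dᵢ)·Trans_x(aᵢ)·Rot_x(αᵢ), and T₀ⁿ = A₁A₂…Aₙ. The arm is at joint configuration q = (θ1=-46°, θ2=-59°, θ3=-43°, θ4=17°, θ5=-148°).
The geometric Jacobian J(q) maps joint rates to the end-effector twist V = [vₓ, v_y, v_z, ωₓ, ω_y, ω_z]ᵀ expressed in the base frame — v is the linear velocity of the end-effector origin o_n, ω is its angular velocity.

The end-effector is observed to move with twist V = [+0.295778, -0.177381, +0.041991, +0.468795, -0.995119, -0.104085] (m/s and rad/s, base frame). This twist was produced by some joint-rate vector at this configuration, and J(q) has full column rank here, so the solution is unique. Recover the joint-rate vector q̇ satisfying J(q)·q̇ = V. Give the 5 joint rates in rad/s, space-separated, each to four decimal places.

0.2440 0.1340 0.1140 0.9580 0.5430

o_n = [1.5882, -0.7961, 1.3781]
J₁: ẑ×o_n = [0.7961, 1.5882, -0.0000], ω = ẑ
J2: z=[0.7193, 0.6947, 0.0000] o=[0.5418, -0.5611, 0.3500] → [0.7142, -0.7396, -0.8959, 0.7193, 0.6947, 0.0000]
J3: z=[0.5954, -0.6166, -0.5150] o=[0.9396, -0.7139, 0.9929] → [-0.2799, -0.5634, 0.3510, 0.5954, -0.6166, -0.5150]
J4: z=[0.5954, -0.6166, -0.5150] o=[1.2180, -0.6389, 1.2248] → [-0.1755, -0.2820, 0.1347, 0.5954, -0.6166, -0.5150]
J5: z=[-0.4897, -0.7868, 0.3758] o=[1.6893, -0.6599, 1.7949] → [0.3791, -0.2421, -0.0128, -0.4897, -0.7868, 0.3758]
q̇ = J⁺·V = [0.2440, 0.1340, 0.1140, 0.9580, 0.5430]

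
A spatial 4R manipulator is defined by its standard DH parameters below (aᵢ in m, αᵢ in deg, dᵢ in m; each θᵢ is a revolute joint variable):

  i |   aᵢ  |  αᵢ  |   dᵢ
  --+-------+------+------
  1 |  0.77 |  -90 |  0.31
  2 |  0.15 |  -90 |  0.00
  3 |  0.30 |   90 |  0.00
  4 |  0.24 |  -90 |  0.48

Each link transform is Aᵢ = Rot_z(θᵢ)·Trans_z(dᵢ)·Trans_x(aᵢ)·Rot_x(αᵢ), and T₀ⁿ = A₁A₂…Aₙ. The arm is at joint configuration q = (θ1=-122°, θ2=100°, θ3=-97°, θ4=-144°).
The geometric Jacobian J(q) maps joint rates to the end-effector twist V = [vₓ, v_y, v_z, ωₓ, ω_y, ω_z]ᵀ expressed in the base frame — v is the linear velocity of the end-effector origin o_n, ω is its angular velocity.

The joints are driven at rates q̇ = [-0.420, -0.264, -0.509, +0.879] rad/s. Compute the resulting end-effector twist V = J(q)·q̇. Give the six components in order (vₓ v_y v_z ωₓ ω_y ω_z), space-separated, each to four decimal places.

-0.5112 0.1867 0.0608 -0.6606 -0.3569 0.3508

o_n = [-0.4734, -0.8454, 0.6197]
J₁: ẑ×o_n = [0.8454, -0.4734, 0.0000], ω = ẑ
J2: z=[0.8480, -0.5299, 0.0000] o=[-0.4080, -0.6530, 0.3100] → [-0.1641, -0.2626, -0.1978, 0.8480, -0.5299, 0.0000]
J3: z=[0.5219, 0.8352, 0.1736] o=[-0.3942, -0.6309, 0.1623] → [0.4193, -0.2524, -0.0458, 0.5219, 0.8352, 0.1736]
J4: z=[-0.1947, -0.0816, 0.9775] o=[-0.1451, -0.7941, 0.1983] → [0.0158, -0.2389, -0.0168, -0.1947, -0.0816, 0.9775]
V = J·q̇ = [-0.5112, 0.1867, 0.0608, -0.6606, -0.3569, 0.3508]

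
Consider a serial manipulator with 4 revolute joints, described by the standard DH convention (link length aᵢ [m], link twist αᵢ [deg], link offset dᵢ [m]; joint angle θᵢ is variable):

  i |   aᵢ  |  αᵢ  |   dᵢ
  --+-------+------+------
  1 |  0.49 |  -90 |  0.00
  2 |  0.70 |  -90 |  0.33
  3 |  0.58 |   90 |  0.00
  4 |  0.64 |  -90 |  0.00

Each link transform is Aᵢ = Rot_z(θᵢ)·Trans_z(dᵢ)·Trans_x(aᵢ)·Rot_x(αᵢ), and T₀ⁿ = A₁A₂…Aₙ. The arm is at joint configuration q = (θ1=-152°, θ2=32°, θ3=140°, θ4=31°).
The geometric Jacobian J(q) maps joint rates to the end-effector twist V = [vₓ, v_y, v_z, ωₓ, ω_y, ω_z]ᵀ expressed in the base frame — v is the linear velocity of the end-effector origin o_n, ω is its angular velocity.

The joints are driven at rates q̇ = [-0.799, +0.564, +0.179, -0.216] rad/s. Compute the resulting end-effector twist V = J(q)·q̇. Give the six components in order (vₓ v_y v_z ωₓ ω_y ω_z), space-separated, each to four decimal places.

o_n = [-0.3409, 0.2666, -0.1923]
J₁: ẑ×o_n = [-0.2666, -0.3409, 0.0000], ω = ẑ
J2: z=[0.4695, -0.8829, 0.0000] o=[-0.4326, -0.2300, 0.0000] → [0.1698, 0.0903, 0.3142, 0.4695, -0.8829, 0.0000]
J3: z=[0.4679, 0.2488, -0.8480] o=[-0.8019, -0.8001, -0.3709] → [0.9491, -0.4745, 0.3844, 0.4679, 0.2488, -0.8480]
J4: z=[-0.8409, 0.4205, -0.3406] o=[-0.6442, -0.2940, -0.1355] → [0.1671, -0.1511, -0.5990, -0.8409, 0.4205, -0.3406]
V = J·q̇ = [0.4426, 0.2710, 0.3754, 0.5302, -0.5443, -0.8772]

0.4426 0.2710 0.3754 0.5302 -0.5443 -0.8772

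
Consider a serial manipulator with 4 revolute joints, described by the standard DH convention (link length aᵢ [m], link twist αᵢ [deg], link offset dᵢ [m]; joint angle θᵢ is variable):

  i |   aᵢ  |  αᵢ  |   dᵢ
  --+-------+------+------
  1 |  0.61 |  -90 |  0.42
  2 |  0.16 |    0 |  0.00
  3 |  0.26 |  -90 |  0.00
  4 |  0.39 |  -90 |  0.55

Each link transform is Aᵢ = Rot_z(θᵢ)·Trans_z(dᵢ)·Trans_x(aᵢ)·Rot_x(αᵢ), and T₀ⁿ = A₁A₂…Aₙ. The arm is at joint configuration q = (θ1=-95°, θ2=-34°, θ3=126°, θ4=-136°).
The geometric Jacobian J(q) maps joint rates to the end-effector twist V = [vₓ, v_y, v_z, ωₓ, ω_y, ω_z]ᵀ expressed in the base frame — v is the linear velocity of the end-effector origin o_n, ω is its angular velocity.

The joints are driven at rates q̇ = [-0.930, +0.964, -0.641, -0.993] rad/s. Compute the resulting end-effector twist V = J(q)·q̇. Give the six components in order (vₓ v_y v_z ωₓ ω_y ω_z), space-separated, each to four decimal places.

o_n = [0.2530, -0.2166, 0.5492]
J₁: ẑ×o_n = [0.2166, 0.2530, -0.0000], ω = ẑ
J2: z=[0.9962, -0.0872, 0.0000] o=[-0.0532, -0.6077, 0.4200] → [-0.0113, -0.1287, 0.4163, 0.9962, -0.0872, 0.0000]
J3: z=[0.9962, -0.0872, 0.0000] o=[-0.0647, -0.7398, 0.5095] → [-0.0035, -0.0396, 0.5489, 0.9962, -0.0872, 0.0000]
J4: z=[0.0871, 0.9956, 0.0349] o=[-0.0639, -0.7308, 0.2496] → [0.2803, -0.0150, -0.2708, 0.0871, 0.9956, 0.0349]
V = J·q̇ = [-0.4884, -0.3191, 0.3183, 0.2353, -1.0168, -0.9647]

-0.4884 -0.3191 0.3183 0.2353 -1.0168 -0.9647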